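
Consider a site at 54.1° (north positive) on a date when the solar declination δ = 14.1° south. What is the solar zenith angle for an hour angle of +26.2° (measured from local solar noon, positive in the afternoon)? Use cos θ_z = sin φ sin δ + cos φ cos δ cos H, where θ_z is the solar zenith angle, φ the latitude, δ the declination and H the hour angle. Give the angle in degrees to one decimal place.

71.8°

cos θ_z = sin(54.1°) sin(-14.1°) + cos(54.1°) cos(-14.1°) cos(26.20°) = -0.1973 + 0.5103 = 0.3130.
θ_z = arccos(0.3130) = 71.76°.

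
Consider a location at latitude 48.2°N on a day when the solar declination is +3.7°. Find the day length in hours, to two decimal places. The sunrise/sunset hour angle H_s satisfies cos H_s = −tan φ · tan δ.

−tan φ tan δ = −(1.1184)(0.0647) = -0.0724; H_s = arccos(-0.0724) = 94.15°.
Day length = 2 H_s / 15° h⁻¹ = 188.30° / 15 = 12.553 h.

12.55 hours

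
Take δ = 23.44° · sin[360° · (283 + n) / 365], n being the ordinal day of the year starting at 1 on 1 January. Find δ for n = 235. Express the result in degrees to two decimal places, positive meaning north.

360 × (283 + 235) / 365 = 510.904°; sin(510.904°) = 0.4863.
δ = 23.44 × 0.4863 = 11.399° ≈ +11.40°.

+11.40°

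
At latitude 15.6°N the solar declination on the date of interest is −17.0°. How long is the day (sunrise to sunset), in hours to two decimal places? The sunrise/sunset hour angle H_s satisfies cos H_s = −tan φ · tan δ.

The sunset hour angle satisfies cos H_s = −tan φ tan δ = 0.0854, giving H_s = 85.10°.
Day length = 2 H_s / 15° h⁻¹ = 170.20° / 15 = 11.347 h.

11.35 hours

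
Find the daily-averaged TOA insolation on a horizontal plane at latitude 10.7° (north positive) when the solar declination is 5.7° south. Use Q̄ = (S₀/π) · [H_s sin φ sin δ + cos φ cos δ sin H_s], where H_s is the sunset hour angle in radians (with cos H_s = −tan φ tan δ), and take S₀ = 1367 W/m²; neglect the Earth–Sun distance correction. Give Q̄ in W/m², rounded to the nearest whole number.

The sunset hour angle satisfies cos H_s = −tan φ tan δ = 0.0189, giving H_s = 88.92°. In radians, H_s = 1.5519.
H_s sin φ sin δ = 1.5519 × 0.1857 × -0.0993 = -0.0286.
cos φ cos δ sin H_s = 0.9826 × 0.9951 × 0.9998 = 0.9776.
Q̄ = (1367/π) × (-0.0286 + 0.9776) = 435.13 × 0.9490 = 412.94 W/m².

413 W/m²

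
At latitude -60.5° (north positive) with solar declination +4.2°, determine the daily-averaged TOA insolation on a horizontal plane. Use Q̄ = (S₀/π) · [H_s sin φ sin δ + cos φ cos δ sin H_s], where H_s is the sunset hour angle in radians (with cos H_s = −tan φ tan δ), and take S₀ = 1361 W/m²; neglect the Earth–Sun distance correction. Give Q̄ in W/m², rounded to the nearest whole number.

171 W/m²

cos H_s = −tan(-60.5°) · tan(4.2°) = 0.1298, so H_s = arccos(0.1298) = 82.54°. In radians, H_s = 1.4406.
H_s sin φ sin δ = 1.4406 × -0.8704 × 0.0732 = -0.0918.
cos φ cos δ sin H_s = 0.4924 × 0.9973 × 0.9915 = 0.4869.
Q̄ = (1361/π) × (-0.0918 + 0.4869) = 433.22 × 0.3951 = 171.17 W/m².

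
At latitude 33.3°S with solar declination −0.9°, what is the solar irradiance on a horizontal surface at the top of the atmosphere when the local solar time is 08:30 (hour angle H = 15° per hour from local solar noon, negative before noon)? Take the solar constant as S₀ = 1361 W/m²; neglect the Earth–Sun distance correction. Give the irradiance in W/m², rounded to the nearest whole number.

704 W/m²

Hour angle H = 15° × (8.5 − 12) = -52.50°.
With φ = -33.3°, δ = -0.9°, H = -52.50°: sin φ sin δ = 0.0086, cos φ cos δ cos H = 0.5087, so cos θ_z = 0.5173.
Top-of-atmosphere irradiance = S₀ cos θ_z = 1361 × 0.5173 = 704.05 W/m².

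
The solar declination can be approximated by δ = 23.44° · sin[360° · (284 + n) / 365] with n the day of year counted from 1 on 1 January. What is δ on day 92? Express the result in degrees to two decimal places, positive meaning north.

360 × (284 + 92) / 365 = 370.849°; sin(370.849°) = 0.1882.
δ = 23.44 × 0.1882 = 4.411° ≈ +4.41°.

+4.41°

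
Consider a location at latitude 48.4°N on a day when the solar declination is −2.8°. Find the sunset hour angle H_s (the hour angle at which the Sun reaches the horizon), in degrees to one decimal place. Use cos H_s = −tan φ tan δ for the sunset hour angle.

86.8°

The sunset hour angle satisfies cos H_s = −tan φ tan δ = 0.0551, giving H_s = 86.84°.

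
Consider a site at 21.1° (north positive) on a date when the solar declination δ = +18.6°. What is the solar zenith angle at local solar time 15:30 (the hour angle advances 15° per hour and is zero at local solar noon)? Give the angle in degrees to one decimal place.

49.2°

Hour angle H = 15° × (15.5 − 12) = 52.50°.
With φ = 21.1°, δ = 18.6°, H = 52.50°: sin φ sin δ = 0.1148, cos φ cos δ cos H = 0.5383, so cos θ_z = 0.6531.
θ_z = arccos(0.6531) = 49.22°.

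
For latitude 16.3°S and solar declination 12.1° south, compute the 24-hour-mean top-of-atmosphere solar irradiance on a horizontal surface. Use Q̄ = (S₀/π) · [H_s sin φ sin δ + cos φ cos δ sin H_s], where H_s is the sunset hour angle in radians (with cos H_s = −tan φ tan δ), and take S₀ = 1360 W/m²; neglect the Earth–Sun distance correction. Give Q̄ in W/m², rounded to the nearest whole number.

447 W/m²

The sunset hour angle satisfies cos H_s = −tan φ tan δ = -0.0627, giving H_s = 93.59°. In radians, H_s = 1.6335.
H_s sin φ sin δ = 1.6335 × -0.2807 × -0.2096 = 0.0961.
cos φ cos δ sin H_s = 0.9598 × 0.9778 × 0.9980 = 0.9366.
Q̄ = (1360/π) × (0.0961 + 0.9366) = 432.90 × 1.0327 = 447.06 W/m².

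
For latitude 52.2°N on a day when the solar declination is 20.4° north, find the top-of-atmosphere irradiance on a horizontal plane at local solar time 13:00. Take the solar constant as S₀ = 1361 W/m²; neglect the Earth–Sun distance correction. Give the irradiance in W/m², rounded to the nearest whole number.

Hour angle H = 15° × (13 − 12) = 15.00°.
With φ = 52.2°, δ = 20.4°, H = 15.00°: sin φ sin δ = 0.2754, cos φ cos δ cos H = 0.5549, so cos θ_z = 0.8303.
Top-of-atmosphere irradiance = S₀ cos θ_z = 1361 × 0.8303 = 1130.04 W/m².

1130 W/m²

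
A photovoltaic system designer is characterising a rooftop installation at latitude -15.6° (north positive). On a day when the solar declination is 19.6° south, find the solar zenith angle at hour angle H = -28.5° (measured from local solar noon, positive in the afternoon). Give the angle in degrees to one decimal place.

27.4°

With φ = -15.6°, δ = -19.6°, H = -28.50°: sin φ sin δ = 0.0902, cos φ cos δ cos H = 0.7974, so cos θ_z = 0.8876.
θ_z = arccos(0.8876) = 27.43°.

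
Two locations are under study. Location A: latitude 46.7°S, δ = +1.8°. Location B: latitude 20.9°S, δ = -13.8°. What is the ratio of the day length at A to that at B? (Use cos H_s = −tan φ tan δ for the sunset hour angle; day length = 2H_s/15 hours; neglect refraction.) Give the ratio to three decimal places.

0.924

A: H_s = arccos(−tan -46.7° · tan 1.8°) = 88.09°, so 2H_s/15 = 11.7453 h.
B: H_s = arccos(−tan -20.9° · tan -13.8°) = 95.38°, so 2H_s/15 = 12.7173 h.
Ratio A/B = 11.7453 / 12.7173 = 0.9236.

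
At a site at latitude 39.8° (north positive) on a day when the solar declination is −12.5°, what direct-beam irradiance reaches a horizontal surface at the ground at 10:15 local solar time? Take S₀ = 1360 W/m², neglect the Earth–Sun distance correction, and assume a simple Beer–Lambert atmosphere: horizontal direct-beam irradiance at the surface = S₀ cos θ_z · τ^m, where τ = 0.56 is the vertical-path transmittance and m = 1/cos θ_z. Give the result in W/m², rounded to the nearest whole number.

Hour angle H = 15° × (10.25 − 12) = -26.25°.
cos θ_z = sin(39.8°) sin(-12.5°) + cos(39.8°) cos(-12.5°) cos(-26.25°) = -0.1385 + 0.6727 = 0.5342.
Air mass m = 1/cos θ_z = 1/0.5342 = 1.872; τ^m = 0.56^1.872 = 0.3378.
Surface direct beam = 1360 × 0.5342 × 0.3378 = 245.42 W/m².

245 W/m²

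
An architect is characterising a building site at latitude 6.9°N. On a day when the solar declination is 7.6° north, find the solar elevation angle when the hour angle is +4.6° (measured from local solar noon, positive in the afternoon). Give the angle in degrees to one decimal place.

cos θ_z = sin φ sin δ + cos φ cos δ cos H = (0.1201)(0.1323) + (0.9928)(0.9912)(0.9968) = 0.9968.
θ_z = arccos(0.9968) = 4.58°, so the elevation is 90° − 4.58° = 85.42°.

85.4°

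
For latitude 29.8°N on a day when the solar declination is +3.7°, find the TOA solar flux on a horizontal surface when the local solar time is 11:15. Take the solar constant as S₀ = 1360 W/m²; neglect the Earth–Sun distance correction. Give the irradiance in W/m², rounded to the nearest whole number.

1199 W/m²

Hour angle H = 15° × (11.25 − 12) = -11.25°.
cos θ_z = sin(29.8°) sin(3.7°) + cos(29.8°) cos(3.7°) cos(-11.25°) = 0.0321 + 0.8493 = 0.8814.
Top-of-atmosphere irradiance = S₀ cos θ_z = 1360 × 0.8814 = 1198.70 W/m².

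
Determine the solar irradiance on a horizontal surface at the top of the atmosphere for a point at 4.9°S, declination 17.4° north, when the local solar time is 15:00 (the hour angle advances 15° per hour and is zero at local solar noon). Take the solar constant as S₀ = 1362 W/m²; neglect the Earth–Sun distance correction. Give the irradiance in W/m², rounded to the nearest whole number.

881 W/m²

Hour angle H = 15° × (15 − 12) = 45.00°.
cos θ_z = sin(-4.9°) sin(17.4°) + cos(-4.9°) cos(17.4°) cos(45.00°) = -0.0255 + 0.6723 = 0.6468.
Top-of-atmosphere irradiance = S₀ cos θ_z = 1362 × 0.6468 = 880.94 W/m².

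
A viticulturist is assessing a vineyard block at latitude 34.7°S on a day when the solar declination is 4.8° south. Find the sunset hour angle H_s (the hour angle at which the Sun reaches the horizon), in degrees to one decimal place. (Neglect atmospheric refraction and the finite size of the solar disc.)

cos H_s = −tan(-34.7°) · tan(-4.8°) = -0.0581, so H_s = arccos(-0.0581) = 93.33°.

93.3°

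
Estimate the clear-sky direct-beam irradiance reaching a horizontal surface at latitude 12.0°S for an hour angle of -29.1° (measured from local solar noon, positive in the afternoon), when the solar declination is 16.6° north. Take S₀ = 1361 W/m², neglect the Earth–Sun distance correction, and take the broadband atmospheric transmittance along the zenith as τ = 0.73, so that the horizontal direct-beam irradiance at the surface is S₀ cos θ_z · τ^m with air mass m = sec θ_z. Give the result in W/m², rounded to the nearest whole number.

683 W/m²

With φ = -12.0°, δ = 16.6°, H = -29.10°: sin φ sin δ = -0.0594, cos φ cos δ cos H = 0.8191, so cos θ_z = 0.7597.
Air mass m = 1/cos θ_z = 1/0.7597 = 1.316; τ^m = 0.73^1.316 = 0.6609.
Surface direct beam = 1361 × 0.7597 × 0.6609 = 683.34 W/m².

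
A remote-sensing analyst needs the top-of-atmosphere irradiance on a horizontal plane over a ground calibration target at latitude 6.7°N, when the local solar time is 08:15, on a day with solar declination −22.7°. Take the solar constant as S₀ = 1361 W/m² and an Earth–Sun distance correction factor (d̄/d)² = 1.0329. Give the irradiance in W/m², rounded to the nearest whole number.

Hour angle H = 15° × (8.25 − 12) = -56.25°.
cos θ_z = sin(6.7°) sin(-22.7°) + cos(6.7°) cos(-22.7°) cos(-56.25°) = -0.0450 + 0.5090 = 0.4640.
Top-of-atmosphere irradiance = S₀ (d̄/d)² cos θ_z = 1361 × 1.0329 × 0.4640 = 652.28 W/m².

652 W/m²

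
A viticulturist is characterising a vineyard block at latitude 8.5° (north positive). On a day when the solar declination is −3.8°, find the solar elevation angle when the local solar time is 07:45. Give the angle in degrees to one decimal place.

25.3°

Hour angle H = 15° × (7.75 − 12) = -63.75°.
cos θ_z = sin(8.5°) sin(-3.8°) + cos(8.5°) cos(-3.8°) cos(-63.75°) = -0.0098 + 0.4365 = 0.4267.
θ_z = arccos(0.4267) = 64.74°, so the elevation is 90° − 64.74° = 25.26°.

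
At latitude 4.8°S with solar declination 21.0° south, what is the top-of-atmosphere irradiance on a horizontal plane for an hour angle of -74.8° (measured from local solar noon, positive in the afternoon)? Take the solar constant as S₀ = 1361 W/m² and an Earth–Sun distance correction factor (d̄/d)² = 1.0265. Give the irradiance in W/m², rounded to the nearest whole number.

cos θ_z = sin φ sin δ + cos φ cos δ cos H = (-0.0837)(-0.3584) + (0.9965)(0.9336)(0.2622) = 0.2739.
Top-of-atmosphere irradiance = S₀ (d̄/d)² cos θ_z = 1361 × 1.0265 × 0.2739 = 382.66 W/m².

383 W/m²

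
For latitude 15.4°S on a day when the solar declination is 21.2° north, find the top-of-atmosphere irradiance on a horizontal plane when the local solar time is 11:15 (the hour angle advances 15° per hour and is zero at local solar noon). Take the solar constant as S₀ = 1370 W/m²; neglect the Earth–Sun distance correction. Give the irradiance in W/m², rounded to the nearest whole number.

Hour angle H = 15° × (11.25 − 12) = -11.25°.
With φ = -15.4°, δ = 21.2°, H = -11.25°: sin φ sin δ = -0.0960, cos φ cos δ cos H = 0.8816, so cos θ_z = 0.7856.
Top-of-atmosphere irradiance = S₀ cos θ_z = 1370 × 0.7856 = 1076.27 W/m².

1076 W/m²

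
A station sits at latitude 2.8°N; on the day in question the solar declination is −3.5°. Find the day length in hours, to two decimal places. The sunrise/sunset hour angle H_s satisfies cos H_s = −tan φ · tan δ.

cos H_s = −tan(2.8°) · tan(-3.5°) = 0.0030, so H_s = arccos(0.0030) = 89.83°.
Day length = 2 H_s / 15° h⁻¹ = 179.66° / 15 = 11.977 h.

11.98 hours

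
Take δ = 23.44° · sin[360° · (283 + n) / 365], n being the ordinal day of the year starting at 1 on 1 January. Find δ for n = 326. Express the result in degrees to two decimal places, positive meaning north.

360 × (283 + 326) / 365 = 600.658°; sin(600.658°) = -0.8717.
δ = 23.44 × -0.8717 = -20.433° ≈ -20.43°.

-20.43°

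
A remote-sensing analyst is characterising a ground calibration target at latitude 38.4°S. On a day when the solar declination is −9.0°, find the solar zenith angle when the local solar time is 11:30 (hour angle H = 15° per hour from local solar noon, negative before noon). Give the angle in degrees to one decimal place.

30.2°

Hour angle H = 15° × (11.5 − 12) = -7.50°.
With φ = -38.4°, δ = -9.0°, H = -7.50°: sin φ sin δ = 0.0972, cos φ cos δ cos H = 0.7674, so cos θ_z = 0.8646.
θ_z = arccos(0.8646) = 30.16°.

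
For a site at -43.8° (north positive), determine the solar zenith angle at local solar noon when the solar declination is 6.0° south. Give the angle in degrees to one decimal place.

37.8°

At local solar noon the hour angle is zero, so the zenith angle is |φ − δ| = |-43.8° − (-6.0°)| = 37.8°.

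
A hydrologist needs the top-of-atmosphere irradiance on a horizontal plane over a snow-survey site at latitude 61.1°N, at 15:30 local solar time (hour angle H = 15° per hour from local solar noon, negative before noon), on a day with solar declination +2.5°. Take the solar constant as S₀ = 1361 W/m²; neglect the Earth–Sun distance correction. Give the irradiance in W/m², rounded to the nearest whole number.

452 W/m²

Hour angle H = 15° × (15.5 − 12) = 52.50°.
cos θ_z = sin(61.1°) sin(2.5°) + cos(61.1°) cos(2.5°) cos(52.50°) = 0.0382 + 0.2939 = 0.3321.
Top-of-atmosphere irradiance = S₀ cos θ_z = 1361 × 0.3321 = 451.99 W/m².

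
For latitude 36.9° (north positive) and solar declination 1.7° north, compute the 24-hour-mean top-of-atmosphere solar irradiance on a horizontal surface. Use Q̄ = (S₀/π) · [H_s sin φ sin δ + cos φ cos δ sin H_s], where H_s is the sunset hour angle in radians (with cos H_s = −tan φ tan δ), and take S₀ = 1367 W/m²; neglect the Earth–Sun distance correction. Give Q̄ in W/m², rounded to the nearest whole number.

360 W/m²

cos H_s = −tan(36.9°) · tan(1.7°) = -0.0223, so H_s = arccos(-0.0223) = 91.28°. In radians, H_s = 1.5931.
H_s sin φ sin δ = 1.5931 × 0.6004 × 0.0297 = 0.0284.
cos φ cos δ sin H_s = 0.7997 × 0.9996 × 0.9998 = 0.7992.
Q̄ = (1367/π) × (0.0284 + 0.7992) = 435.13 × 0.8276 = 360.11 W/m².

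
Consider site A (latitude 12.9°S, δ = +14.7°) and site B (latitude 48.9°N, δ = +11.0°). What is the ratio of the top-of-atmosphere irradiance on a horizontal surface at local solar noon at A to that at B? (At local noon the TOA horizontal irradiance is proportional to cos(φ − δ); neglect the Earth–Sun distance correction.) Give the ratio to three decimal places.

A: cos θ_z = cos(-12.9° − (14.7°)) = 0.8862.
B: cos θ_z = cos(48.9° − (11.0°)) = 0.7891.
Ratio A/B = 0.8862 / 0.7891 = 1.1231.

1.123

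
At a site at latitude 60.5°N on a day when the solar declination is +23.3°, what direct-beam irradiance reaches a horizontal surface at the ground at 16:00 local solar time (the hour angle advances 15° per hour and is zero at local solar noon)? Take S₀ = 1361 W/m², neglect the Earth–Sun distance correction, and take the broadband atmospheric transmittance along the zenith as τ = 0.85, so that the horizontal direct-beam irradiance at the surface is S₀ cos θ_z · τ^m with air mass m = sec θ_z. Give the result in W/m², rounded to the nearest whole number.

584 W/m²

Hour angle H = 15° × (16 − 12) = 60.00°.
cos θ_z = sin(60.5°) sin(23.3°) + cos(60.5°) cos(23.3°) cos(60.00°) = 0.3443 + 0.2261 = 0.5704.
Air mass m = 1/cos θ_z = 1/0.5704 = 1.753; τ^m = 0.85^1.753 = 0.7521.
Surface direct beam = 1361 × 0.5704 × 0.7521 = 583.87 W/m².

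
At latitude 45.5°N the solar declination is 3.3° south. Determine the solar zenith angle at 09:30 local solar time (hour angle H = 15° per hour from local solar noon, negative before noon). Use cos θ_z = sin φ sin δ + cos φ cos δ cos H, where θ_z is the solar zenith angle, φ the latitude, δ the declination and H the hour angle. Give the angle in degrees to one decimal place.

Hour angle H = 15° × (9.5 − 12) = -37.50°.
cos θ_z = sin(45.5°) sin(-3.3°) + cos(45.5°) cos(-3.3°) cos(-37.50°) = -0.0411 + 0.5551 = 0.5140.
θ_z = arccos(0.5140) = 59.07°.

59.1°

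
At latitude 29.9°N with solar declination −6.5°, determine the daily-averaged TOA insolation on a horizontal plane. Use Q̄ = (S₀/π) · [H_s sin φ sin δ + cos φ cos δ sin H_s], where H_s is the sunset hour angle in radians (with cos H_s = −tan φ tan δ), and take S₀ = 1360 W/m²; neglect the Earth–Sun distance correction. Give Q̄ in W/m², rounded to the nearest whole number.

335 W/m²

cos H_s = −tan(29.9°) · tan(-6.5°) = 0.0655, so H_s = arccos(0.0655) = 86.24°. In radians, H_s = 1.5052.
H_s sin φ sin δ = 1.5052 × 0.4985 × -0.1132 = -0.0849.
cos φ cos δ sin H_s = 0.8669 × 0.9936 × 0.9978 = 0.8595.
Q̄ = (1360/π) × (-0.0849 + 0.8595) = 432.90 × 0.7746 = 335.32 W/m².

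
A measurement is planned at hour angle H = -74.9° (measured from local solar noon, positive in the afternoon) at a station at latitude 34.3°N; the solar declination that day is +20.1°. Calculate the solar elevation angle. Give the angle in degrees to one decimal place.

23.3°

With φ = 34.3°, δ = 20.1°, H = -74.90°: sin φ sin δ = 0.1937, cos φ cos δ cos H = 0.2021, so cos θ_z = 0.3958.
θ_z = arccos(0.3958) = 66.68°, so the elevation is 90° − 66.68° = 23.32°.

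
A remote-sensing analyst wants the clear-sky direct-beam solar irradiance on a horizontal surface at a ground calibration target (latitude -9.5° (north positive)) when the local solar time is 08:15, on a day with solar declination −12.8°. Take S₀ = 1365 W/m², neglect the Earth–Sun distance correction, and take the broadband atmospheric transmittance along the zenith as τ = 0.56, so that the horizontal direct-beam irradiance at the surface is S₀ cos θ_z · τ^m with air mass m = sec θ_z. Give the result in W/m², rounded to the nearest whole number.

Hour angle H = 15° × (8.25 − 12) = -56.25°.
cos θ_z = sin(-9.5°) sin(-12.8°) + cos(-9.5°) cos(-12.8°) cos(-56.25°) = 0.0366 + 0.5343 = 0.5709.
Air mass m = 1/cos θ_z = 1/0.5709 = 1.752; τ^m = 0.56^1.752 = 0.3621.
Surface direct beam = 1365 × 0.5709 × 0.3621 = 282.18 W/m².

282 W/m²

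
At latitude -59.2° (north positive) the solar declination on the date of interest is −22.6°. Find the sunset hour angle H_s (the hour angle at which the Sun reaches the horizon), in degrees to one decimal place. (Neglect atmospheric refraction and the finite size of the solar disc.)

134.3°

The sunset hour angle satisfies cos H_s = −tan φ tan δ = -0.6983, giving H_s = 134.29°.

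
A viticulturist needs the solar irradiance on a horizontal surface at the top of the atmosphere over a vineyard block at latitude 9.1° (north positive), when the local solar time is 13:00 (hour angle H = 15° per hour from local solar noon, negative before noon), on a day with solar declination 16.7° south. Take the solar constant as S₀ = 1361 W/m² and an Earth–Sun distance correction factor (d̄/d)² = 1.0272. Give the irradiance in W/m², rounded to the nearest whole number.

Hour angle H = 15° × (13 − 12) = 15.00°.
With φ = 9.1°, δ = -16.7°, H = 15.00°: sin φ sin δ = -0.0454, cos φ cos δ cos H = 0.9135, so cos θ_z = 0.8681.
Top-of-atmosphere irradiance = S₀ (d̄/d)² cos θ_z = 1361 × 1.0272 × 0.8681 = 1213.62 W/m².

1214 W/m²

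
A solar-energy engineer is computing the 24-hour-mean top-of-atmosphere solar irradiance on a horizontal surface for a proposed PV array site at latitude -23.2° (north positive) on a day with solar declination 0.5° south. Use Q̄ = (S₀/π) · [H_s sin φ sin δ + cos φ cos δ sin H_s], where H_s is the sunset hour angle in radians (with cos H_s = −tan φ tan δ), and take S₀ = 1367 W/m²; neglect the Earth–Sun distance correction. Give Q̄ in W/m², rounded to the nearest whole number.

−tan φ tan δ = −(-0.4286)(-0.0087) = -0.0037; H_s = arccos(-0.0037) = 90.21°. In radians, H_s = 1.5745.
H_s sin φ sin δ = 1.5745 × -0.3939 × -0.0087 = 0.0054.
cos φ cos δ sin H_s = 0.9191 × 1.0000 × 1.0000 = 0.9191.
Q̄ = (1367/π) × (0.0054 + 0.9191) = 435.13 × 0.9245 = 402.28 W/m².

402 W/m²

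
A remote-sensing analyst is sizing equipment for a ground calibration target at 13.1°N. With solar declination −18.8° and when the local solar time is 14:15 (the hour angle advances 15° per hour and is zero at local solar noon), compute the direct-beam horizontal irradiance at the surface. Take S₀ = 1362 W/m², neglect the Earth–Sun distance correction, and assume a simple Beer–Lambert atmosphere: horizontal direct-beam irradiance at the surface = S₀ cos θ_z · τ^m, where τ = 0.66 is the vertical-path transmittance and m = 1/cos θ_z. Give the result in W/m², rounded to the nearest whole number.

Hour angle H = 15° × (14.25 − 12) = 33.75°.
cos θ_z = sin φ sin δ + cos φ cos δ cos H = (0.2267)(-0.3223) + (0.9740)(0.9466)(0.8315) = 0.6936.
Air mass m = 1/cos θ_z = 1/0.6936 = 1.442; τ^m = 0.66^1.442 = 0.5493.
Surface direct beam = 1362 × 0.6936 × 0.5493 = 518.91 W/m².

519 W/m²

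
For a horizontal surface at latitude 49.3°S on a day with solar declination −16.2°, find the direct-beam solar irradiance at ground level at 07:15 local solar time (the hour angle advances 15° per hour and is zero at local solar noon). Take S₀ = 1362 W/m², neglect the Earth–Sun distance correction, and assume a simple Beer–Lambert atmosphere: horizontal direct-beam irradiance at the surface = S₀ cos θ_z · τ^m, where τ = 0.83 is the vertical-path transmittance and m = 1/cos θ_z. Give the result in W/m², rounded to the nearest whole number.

Hour angle H = 15° × (7.25 − 12) = -71.25°.
With φ = -49.3°, δ = -16.2°, H = -71.25°: sin φ sin δ = 0.2115, cos φ cos δ cos H = 0.2013, so cos θ_z = 0.4128.
Air mass m = 1/cos θ_z = 1/0.4128 = 2.422; τ^m = 0.83^2.422 = 0.6368.
Surface direct beam = 1362 × 0.4128 × 0.6368 = 358.03 W/m².

358 W/m²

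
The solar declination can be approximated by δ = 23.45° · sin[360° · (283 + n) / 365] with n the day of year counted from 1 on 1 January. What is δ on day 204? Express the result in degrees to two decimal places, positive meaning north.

+20.24°

360 × (283 + 204) / 365 = 480.329°; sin(480.329°) = 0.8631.
δ = 23.45 × 0.8631 = 20.240° ≈ +20.24°.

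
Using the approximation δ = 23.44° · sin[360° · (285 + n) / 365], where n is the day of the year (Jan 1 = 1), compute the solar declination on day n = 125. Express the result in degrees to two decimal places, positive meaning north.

+16.40°

360 × (285 + 125) / 365 = 404.384°; sin(404.384°) = 0.6995.
δ = 23.44 × 0.6995 = 16.396° ≈ +16.40°.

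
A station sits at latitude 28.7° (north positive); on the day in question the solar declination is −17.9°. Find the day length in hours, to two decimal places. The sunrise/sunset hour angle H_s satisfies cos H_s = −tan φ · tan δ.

The sunset hour angle satisfies cos H_s = −tan φ tan δ = 0.1768, giving H_s = 79.82°.
Day length = 2 H_s / 15° h⁻¹ = 159.64° / 15 = 10.643 h.

10.64 hours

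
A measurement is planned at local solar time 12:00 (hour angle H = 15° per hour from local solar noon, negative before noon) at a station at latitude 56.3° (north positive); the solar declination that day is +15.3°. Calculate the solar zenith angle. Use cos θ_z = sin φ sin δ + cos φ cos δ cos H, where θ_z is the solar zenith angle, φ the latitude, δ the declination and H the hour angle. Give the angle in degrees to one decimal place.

Hour angle H = 15° × (12 − 12) = 0.00°.
cos θ_z = sin φ sin δ + cos φ cos δ cos H = (0.8320)(0.2639) + (0.5548)(0.9646)(1.0000) = 0.7547.
θ_z = arccos(0.7547) = 41.00°.

41.0°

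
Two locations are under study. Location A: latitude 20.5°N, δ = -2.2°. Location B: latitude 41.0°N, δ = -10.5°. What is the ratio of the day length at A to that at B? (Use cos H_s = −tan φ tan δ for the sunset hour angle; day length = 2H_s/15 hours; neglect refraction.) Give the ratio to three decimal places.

1.105

A: H_s = arccos(−tan 20.5° · tan -2.2°) = 89.18°, so 2H_s/15 = 11.8907 h.
B: H_s = arccos(−tan 41.0° · tan -10.5°) = 80.73°, so 2H_s/15 = 10.7640 h.
Ratio A/B = 11.8907 / 10.7640 = 1.1047.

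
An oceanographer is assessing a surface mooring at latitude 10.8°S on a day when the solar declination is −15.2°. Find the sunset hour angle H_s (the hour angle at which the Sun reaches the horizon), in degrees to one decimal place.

93.0°

−tan φ tan δ = −(-0.1908)(-0.2717) = -0.0518; H_s = arccos(-0.0518) = 92.97°.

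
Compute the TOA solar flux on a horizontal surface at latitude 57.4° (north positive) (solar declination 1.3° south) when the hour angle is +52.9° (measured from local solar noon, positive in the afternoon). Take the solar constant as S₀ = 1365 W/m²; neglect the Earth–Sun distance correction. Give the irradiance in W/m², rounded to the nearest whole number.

417 W/m²

With φ = 57.4°, δ = -1.3°, H = 52.90°: sin φ sin δ = -0.0191, cos φ cos δ cos H = 0.3249, so cos θ_z = 0.3058.
Top-of-atmosphere irradiance = S₀ cos θ_z = 1365 × 0.3058 = 417.42 W/m².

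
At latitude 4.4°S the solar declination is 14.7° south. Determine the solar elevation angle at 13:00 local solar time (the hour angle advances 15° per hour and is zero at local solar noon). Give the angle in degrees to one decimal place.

Hour angle H = 15° × (13 − 12) = 15.00°.
cos θ_z = sin(-4.4°) sin(-14.7°) + cos(-4.4°) cos(-14.7°) cos(15.00°) = 0.0195 + 0.9316 = 0.9511.
θ_z = arccos(0.9511) = 17.99°, so the elevation is 90° − 17.99° = 72.01°.

72.0°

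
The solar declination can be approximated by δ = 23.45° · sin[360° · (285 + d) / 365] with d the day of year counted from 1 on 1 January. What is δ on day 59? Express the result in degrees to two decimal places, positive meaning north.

-8.29°

360 × (285 + 59) / 365 = 339.288°; sin(339.288°) = -0.3537.
δ = 23.45 × -0.3537 = -8.294° ≈ -8.29°.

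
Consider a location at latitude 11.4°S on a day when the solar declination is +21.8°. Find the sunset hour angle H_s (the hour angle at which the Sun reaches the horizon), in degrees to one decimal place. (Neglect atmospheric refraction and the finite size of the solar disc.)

85.4°

−tan φ tan δ = −(-0.2016)(0.4000) = 0.0806; H_s = arccos(0.0806) = 85.38°.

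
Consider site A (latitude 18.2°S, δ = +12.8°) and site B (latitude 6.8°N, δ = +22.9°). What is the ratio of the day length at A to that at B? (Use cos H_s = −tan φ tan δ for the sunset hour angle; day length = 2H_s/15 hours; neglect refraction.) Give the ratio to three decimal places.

0.923

A: H_s = arccos(−tan -18.2° · tan 12.8°) = 85.72°, so 2H_s/15 = 11.4293 h.
B: H_s = arccos(−tan 6.8° · tan 22.9°) = 92.89°, so 2H_s/15 = 12.3853 h.
Ratio A/B = 11.4293 / 12.3853 = 0.9228.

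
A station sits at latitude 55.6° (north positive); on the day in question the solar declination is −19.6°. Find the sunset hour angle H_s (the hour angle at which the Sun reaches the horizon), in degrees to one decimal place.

−tan φ tan δ = −(1.4605)(-0.3561) = 0.5201; H_s = arccos(0.5201) = 58.66°.

58.7°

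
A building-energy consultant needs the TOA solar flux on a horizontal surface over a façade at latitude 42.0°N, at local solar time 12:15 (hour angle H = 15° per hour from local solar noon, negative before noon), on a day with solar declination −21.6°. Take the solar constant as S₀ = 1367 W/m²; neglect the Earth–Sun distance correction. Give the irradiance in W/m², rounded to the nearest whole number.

Hour angle H = 15° × (12.25 − 12) = 3.75°.
cos θ_z = sin(42.0°) sin(-21.6°) + cos(42.0°) cos(-21.6°) cos(3.75°) = -0.2463 + 0.6895 = 0.4432.
Top-of-atmosphere irradiance = S₀ cos θ_z = 1367 × 0.4432 = 605.85 W/m².

606 W/m²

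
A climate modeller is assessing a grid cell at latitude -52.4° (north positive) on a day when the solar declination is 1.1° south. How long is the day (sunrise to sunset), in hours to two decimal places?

cos H_s = −tan(-52.4°) · tan(-1.1°) = -0.0249, so H_s = arccos(-0.0249) = 91.43°.
Day length = 2 H_s / 15° h⁻¹ = 182.86° / 15 = 12.191 h.

12.19 hours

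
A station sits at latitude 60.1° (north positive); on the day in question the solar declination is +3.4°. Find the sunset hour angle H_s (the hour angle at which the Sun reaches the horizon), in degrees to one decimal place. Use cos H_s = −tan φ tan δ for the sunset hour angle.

95.9°

−tan φ tan δ = −(1.7391)(0.0594) = -0.1033; H_s = arccos(-0.1033) = 95.93°.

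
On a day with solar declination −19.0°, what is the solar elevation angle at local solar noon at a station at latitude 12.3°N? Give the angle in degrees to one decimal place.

58.7°

At local solar noon the hour angle is zero, so the elevation is 90° − |φ − δ| = 90° − |12.3° − (-19.0°)| = 90° − 31.3° = 58.7°.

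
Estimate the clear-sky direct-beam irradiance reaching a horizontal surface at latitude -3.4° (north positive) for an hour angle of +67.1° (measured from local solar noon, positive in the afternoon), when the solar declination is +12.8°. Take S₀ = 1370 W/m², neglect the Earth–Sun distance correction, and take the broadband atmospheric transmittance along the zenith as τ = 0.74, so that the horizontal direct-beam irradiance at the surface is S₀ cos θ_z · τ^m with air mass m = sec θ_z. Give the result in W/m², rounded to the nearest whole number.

220 W/m²

cos θ_z = sin φ sin δ + cos φ cos δ cos H = (-0.0593)(0.2215) + (0.9982)(0.9751)(0.3891) = 0.3656.
Air mass m = 1/cos θ_z = 1/0.3656 = 2.735; τ^m = 0.74^2.735 = 0.4389.
Surface direct beam = 1370 × 0.3656 × 0.4389 = 219.83 W/m².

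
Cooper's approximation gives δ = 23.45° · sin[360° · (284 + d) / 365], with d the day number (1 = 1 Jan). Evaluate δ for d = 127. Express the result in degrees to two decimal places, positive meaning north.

+16.69°

360 × (284 + 127) / 365 = 405.370°; sin(405.370°) = 0.7117.
δ = 23.45 × 0.7117 = 16.689° ≈ +16.69°.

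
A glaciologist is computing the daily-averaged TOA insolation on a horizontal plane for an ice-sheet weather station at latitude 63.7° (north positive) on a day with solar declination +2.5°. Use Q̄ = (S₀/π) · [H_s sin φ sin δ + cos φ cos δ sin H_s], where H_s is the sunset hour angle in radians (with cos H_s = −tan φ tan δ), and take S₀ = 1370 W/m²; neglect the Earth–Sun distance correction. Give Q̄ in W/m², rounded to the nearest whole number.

cos H_s = −tan(63.7°) · tan(2.5°) = -0.0883, so H_s = arccos(-0.0883) = 95.07°. In radians, H_s = 1.6593.
H_s sin φ sin δ = 1.6593 × 0.8965 × 0.0436 = 0.0649.
cos φ cos δ sin H_s = 0.4431 × 0.9990 × 0.9961 = 0.4409.
Q̄ = (1370/π) × (0.0649 + 0.4409) = 436.08 × 0.5058 = 220.57 W/m².

221 W/m²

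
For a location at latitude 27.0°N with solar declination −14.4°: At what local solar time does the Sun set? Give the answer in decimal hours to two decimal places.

The sunset hour angle satisfies cos H_s = −tan φ tan δ = 0.1308, giving H_s = 82.48°.
Sunset is at 12 + H_s/15 = 12 + 5.499 = 17.499 h local solar time.

17.50 h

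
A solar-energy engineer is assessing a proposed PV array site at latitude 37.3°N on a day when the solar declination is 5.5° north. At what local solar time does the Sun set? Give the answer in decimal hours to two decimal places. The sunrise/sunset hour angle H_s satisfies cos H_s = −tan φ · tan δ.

18.28 h

The sunset hour angle satisfies cos H_s = −tan φ tan δ = -0.0734, giving H_s = 94.21°.
Sunset is at 12 + H_s/15 = 12 + 6.281 = 18.281 h local solar time.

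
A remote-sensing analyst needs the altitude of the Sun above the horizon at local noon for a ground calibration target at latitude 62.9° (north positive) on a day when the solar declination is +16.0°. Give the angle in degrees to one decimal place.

At local solar noon the hour angle is zero, so the elevation is 90° − |φ − δ| = 90° − |62.9° − (16.0°)| = 90° − 46.9° = 43.1°.

43.1°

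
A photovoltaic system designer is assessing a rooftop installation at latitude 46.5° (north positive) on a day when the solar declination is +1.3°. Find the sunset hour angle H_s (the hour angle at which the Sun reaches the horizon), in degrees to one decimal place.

cos H_s = −tan(46.5°) · tan(1.3°) = -0.0239, so H_s = arccos(-0.0239) = 91.37°.

91.4°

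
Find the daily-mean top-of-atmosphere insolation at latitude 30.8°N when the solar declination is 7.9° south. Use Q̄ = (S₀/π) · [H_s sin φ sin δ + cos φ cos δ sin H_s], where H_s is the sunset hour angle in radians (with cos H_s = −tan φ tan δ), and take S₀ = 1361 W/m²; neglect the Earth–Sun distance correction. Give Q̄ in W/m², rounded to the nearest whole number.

−tan φ tan δ = −(0.5961)(-0.1388) = 0.0827; H_s = arccos(0.0827) = 85.26°. In radians, H_s = 1.4881.
H_s sin φ sin δ = 1.4881 × 0.5120 × -0.1374 = -0.1047.
cos φ cos δ sin H_s = 0.8590 × 0.9905 × 0.9966 = 0.8479.
Q̄ = (1361/π) × (-0.1047 + 0.8479) = 433.22 × 0.7432 = 321.97 W/m².

322 W/m²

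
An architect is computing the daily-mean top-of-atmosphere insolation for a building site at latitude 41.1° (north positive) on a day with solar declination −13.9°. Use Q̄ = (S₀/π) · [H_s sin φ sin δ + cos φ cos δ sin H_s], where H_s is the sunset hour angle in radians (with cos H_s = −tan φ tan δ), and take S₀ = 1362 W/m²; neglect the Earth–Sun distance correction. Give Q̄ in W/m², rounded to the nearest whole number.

−tan φ tan δ = −(0.8724)(-0.2475) = 0.2159; H_s = arccos(0.2159) = 77.53°. In radians, H_s = 1.3532.
H_s sin φ sin δ = 1.3532 × 0.6574 × -0.2402 = -0.2137.
cos φ cos δ sin H_s = 0.7536 × 0.9707 × 0.9764 = 0.7143.
Q̄ = (1362/π) × (-0.2137 + 0.7143) = 433.54 × 0.5006 = 217.03 W/m².

217 W/m²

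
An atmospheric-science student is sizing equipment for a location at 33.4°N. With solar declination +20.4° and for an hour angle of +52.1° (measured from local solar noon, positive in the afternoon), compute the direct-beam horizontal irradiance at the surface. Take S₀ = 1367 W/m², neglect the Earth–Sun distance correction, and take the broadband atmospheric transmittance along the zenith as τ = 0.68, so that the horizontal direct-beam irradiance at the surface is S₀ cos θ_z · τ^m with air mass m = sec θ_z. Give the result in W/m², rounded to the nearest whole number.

cos θ_z = sin φ sin δ + cos φ cos δ cos H = (0.5505)(0.3486) + (0.8348)(0.9373)(0.6143) = 0.6726.
Air mass m = 1/cos θ_z = 1/0.6726 = 1.487; τ^m = 0.68^1.487 = 0.5636.
Surface direct beam = 1367 × 0.6726 × 0.5636 = 518.20 W/m².

518 W/m²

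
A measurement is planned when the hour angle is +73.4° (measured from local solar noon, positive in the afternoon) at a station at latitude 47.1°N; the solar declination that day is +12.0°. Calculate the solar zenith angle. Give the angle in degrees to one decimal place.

70.0°

cos θ_z = sin φ sin δ + cos φ cos δ cos H = (0.7325)(0.2079) + (0.6807)(0.9781)(0.2857) = 0.3425.
θ_z = arccos(0.3425) = 69.97°.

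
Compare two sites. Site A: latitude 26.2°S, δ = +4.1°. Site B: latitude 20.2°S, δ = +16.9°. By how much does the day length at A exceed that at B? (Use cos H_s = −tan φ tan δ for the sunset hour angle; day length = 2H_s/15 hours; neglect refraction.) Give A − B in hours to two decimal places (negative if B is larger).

+0.59 h

A: H_s = arccos(−tan -26.2° · tan 4.1°) = 87.98°, so 2H_s/15 = 11.7307 h.
B: H_s = arccos(−tan -20.2° · tan 16.9°) = 83.58°, so 2H_s/15 = 11.1440 h.
A − B = 11.7307 − 11.1440 = 0.5867 h.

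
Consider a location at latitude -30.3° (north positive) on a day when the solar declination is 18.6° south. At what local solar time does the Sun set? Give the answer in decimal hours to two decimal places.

18.76 h

The sunset hour angle satisfies cos H_s = −tan φ tan δ = -0.1967, giving H_s = 101.34°.
Sunset is at 12 + H_s/15 = 12 + 6.756 = 18.756 h local solar time.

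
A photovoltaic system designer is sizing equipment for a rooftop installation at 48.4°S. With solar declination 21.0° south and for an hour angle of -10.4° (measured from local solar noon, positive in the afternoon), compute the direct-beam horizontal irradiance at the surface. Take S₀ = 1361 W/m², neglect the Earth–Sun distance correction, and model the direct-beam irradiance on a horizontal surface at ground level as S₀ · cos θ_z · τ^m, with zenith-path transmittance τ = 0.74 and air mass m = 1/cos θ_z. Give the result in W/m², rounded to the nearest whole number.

cos θ_z = sin φ sin δ + cos φ cos δ cos H = (-0.7478)(-0.3584) + (0.6639)(0.9336)(0.9836) = 0.8777.
Air mass m = 1/cos θ_z = 1/0.8777 = 1.139; τ^m = 0.74^1.139 = 0.7097.
Surface direct beam = 1361 × 0.8777 × 0.7097 = 847.77 W/m².

848 W/m²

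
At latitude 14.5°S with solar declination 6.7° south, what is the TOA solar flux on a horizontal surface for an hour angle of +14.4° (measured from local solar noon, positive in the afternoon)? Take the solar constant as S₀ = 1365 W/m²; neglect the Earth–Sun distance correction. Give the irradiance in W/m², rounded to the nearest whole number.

1311 W/m²

cos θ_z = sin φ sin δ + cos φ cos δ cos H = (-0.2504)(-0.1167) + (0.9681)(0.9932)(0.9686) = 0.9605.
Top-of-atmosphere irradiance = S₀ cos θ_z = 1365 × 0.9605 = 1311.08 W/m².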